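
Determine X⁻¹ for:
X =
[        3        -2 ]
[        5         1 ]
det(X) = 13
X⁻¹ =
[     1/13      2/13 ]
[    -5/13      3/13 ]

For a 2×2 matrix X = [[a, b], [c, d]] with det(X) ≠ 0, X⁻¹ = (1/det(X)) * [[d, -b], [-c, a]].
det(X) = (3)*(1) - (-2)*(5) = 3 + 10 = 13.
X⁻¹ = (1/13) * [[1, 2], [-5, 3]].
Dividing each entry by 13 and reducing:
X⁻¹ =
[     1/13      2/13 ]
[    -5/13      3/13 ]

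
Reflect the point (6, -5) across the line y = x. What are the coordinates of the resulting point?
(-5, 6)

Reflection across line y = x: (6, -5) → (-5, 6)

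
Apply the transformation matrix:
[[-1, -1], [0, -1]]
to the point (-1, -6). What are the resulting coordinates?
(7, 6)

Matrix multiplication:
[[-1, -1], [0, -1]] × [-1, -6]ᵀ
= [-1×-1 + -1×-6, 0×-1 + -1×-6]ᵀ
= [7.0000, 6.0000]ᵀ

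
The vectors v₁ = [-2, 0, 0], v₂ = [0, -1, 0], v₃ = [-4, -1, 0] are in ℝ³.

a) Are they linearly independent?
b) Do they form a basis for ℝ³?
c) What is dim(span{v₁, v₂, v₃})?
Not independent, not a basis, dim(span) = 2

Check whether v₃ can be written as a linear combination of v₁ and v₂.
v₃ = (2)·v₁ + (1)·v₂ = [-4, -1, 0], so the three vectors are linearly dependent.
Thus they do not form a basis for ℝ³, and dim(span{v₁, v₂, v₃}) = 2 (spanned by v₁ and v₂).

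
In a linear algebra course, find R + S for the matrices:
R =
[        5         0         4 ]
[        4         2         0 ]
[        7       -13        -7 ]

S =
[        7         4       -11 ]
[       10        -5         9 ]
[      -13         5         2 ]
R + S =
[       12         4        -7 ]
[       14        -3         9 ]
[       -6        -8        -5 ]

Matrix addition is elementwise: (R+S)[i][j] = R[i][j] + S[i][j].
  (R+S)[0][0] = (5) + (7) = 12
  (R+S)[0][1] = (0) + (4) = 4
  (R+S)[0][2] = (4) + (-11) = -7
  (R+S)[1][0] = (4) + (10) = 14
  (R+S)[1][1] = (2) + (-5) = -3
  (R+S)[1][2] = (0) + (9) = 9
  (R+S)[2][0] = (7) + (-13) = -6
  (R+S)[2][1] = (-13) + (5) = -8
  (R+S)[2][2] = (-7) + (2) = -5
R + S =
[       12         4        -7 ]
[       14        -3         9 ]
[       -6        -8        -5 ]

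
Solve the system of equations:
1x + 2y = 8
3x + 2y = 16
x = 4, y = 2

Use elimination (row reduction):
Equation 1: 1x + 2y = 8.
Equation 2: 3x + 2y = 16.
Multiply Eq1 by 3 and Eq2 by 1: 3x + 6y = 24;  3x + 2y = 16.
Subtract: (-4)y = -8, so y = 2.
Back-substitute into Eq1: 1x + 2*(2) = 8, so x = 4.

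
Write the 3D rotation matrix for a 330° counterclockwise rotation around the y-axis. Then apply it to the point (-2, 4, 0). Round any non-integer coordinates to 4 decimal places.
R = [[√3/2, 0, -1/2], [0, 1, 0], [1/2, 0, √3/2]]; R·(-2, 4, 0) = (-1.7321, 4.0000, -1.0000)

Rotation matrix for 330° around y-axis:
cos(330°) = √3/2, sin(330°) = -1/2
R = [[√3/2, 0, -1/2], [0, 1, 0], [1/2, 0, √3/2]]
Apply to (-2, 4, 0): R·[-2, 4, 0]ᵀ = (-1.7321, 4.0000, -1.0000)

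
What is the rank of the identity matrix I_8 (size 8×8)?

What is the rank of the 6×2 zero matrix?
rank(I_8) = 8, rank(0) = 0

The identity I_8 has 8 columns that are the standard basis vectors e_1, …, e_8. These are linearly independent, so all 8 columns are pivots and rank(I_8) = 8.
The 6×2 zero matrix has every entry zero, so every row is the zero row and there are no pivots; rank(0) = 0.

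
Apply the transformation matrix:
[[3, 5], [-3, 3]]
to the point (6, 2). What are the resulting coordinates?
(28, -12)

Matrix multiplication:
[[3, 5], [-3, 3]] × [6, 2]ᵀ
= [3×6 + 5×2, -3×6 + 3×2]ᵀ
= [28.0000, -12.0000]ᵀ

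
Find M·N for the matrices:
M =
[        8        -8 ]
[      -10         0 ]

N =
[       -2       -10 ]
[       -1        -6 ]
MN =
[       -8       -32 ]
[       20       100 ]

Matrix multiplication: (MN)[i][j] = sum over k of M[i][k] * N[k][j].
  (MN)[0][0] = (8)*(-2) + (-8)*(-1) = -8
  (MN)[0][1] = (8)*(-10) + (-8)*(-6) = -32
  (MN)[1][0] = (-10)*(-2) + (0)*(-1) = 20
  (MN)[1][1] = (-10)*(-10) + (0)*(-6) = 100
MN =
[       -8       -32 ]
[       20       100 ]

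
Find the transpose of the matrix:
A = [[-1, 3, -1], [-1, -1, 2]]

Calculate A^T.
[[-1, -1], [3, -1], [-1, 2]]

The transpose sends entry (i,j) to (j,i); rows become columns.
Row 0 of A: [-1, 3, -1] -> column 0 of A^T.
Row 1 of A: [-1, -1, 2] -> column 1 of A^T.
A^T = [[-1, -1], [3, -1], [-1, 2]]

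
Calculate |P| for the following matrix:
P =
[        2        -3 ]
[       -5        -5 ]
det(P) = -25

For a 2×2 matrix [[a, b], [c, d]], det = a*d - b*c.
det(P) = (2)*(-5) - (-3)*(-5) = -10 - 15 = -25.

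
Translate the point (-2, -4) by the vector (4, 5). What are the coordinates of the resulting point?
(2, 1)

Translation by (4, 5):
x' = -2 + 4 = 2
y' = -4 + 5 = 1
Homogeneous matrix: [[1, 0, 4], [0, 1, 5], [0, 0, 1]]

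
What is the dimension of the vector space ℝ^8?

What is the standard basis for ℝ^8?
Dimension = 8; standard basis = {e_1, e_2, e_3, …, e_8}

ℝ^8 is the space of 8-tuples of real numbers; its dimension is 8.
The standard basis consists of 8 vectors: e_1, e_2, e_3, …, e_8, where e_i is the vector with 1 in position i and 0 elsewhere.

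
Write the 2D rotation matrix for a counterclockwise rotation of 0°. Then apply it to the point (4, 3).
R = [[1, 0], [0, 1]]; R·(4, 3) = (4, 3)

Rotation matrix formula: R(θ) = [[cos θ, -sin θ], [sin θ, cos θ]]
For θ = 0°:
cos(0°) = 1
sin(0°) = 0
R = [[1, 0], [0, 1]]
Apply to (4, 3): [1·4 + (0)·3, 0·4 + 1·3] = (4, 3)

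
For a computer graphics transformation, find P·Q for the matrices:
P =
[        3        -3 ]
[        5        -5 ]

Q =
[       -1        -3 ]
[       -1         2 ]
PQ =
[        0       -15 ]
[        0       -25 ]

Matrix multiplication: (PQ)[i][j] = sum over k of P[i][k] * Q[k][j].
  (PQ)[0][0] = (3)*(-1) + (-3)*(-1) = 0
  (PQ)[0][1] = (3)*(-3) + (-3)*(2) = -15
  (PQ)[1][0] = (5)*(-1) + (-5)*(-1) = 0
  (PQ)[1][1] = (5)*(-3) + (-5)*(2) = -25
PQ =
[        0       -15 ]
[        0       -25 ]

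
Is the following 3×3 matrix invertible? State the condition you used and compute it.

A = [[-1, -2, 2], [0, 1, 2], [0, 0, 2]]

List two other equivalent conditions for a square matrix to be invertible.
Yes, invertible; det(A) = -2 ≠ 0. Equivalent conditions: rank(A) = 3; Ax = 0 has only the trivial solution; 0 is not an eigenvalue; the columns of A are linearly independent.

To check invertibility, compute det(A).
The given matrix is triangular, so det(A) equals the product of its diagonal entries = -2 ≠ 0.
Since det(A) ≠ 0, A is invertible.
Equivalent conditions for a square matrix A to be invertible:
- rank(A) = 3 (full rank).
- The homogeneous system Ax = 0 has only the trivial solution x = 0.
- 0 is not an eigenvalue of A.
- The columns (equivalently rows) of A are linearly independent.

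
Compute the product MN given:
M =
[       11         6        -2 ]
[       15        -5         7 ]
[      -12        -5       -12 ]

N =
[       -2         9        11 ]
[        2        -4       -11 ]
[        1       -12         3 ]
MN =
[      -12        99        49 ]
[      -33        71       241 ]
[        2        56      -113 ]

Matrix multiplication: (MN)[i][j] = sum over k of M[i][k] * N[k][j].
  (MN)[0][0] = (11)*(-2) + (6)*(2) + (-2)*(1) = -12
  (MN)[0][1] = (11)*(9) + (6)*(-4) + (-2)*(-12) = 99
  (MN)[0][2] = (11)*(11) + (6)*(-11) + (-2)*(3) = 49
  (MN)[1][0] = (15)*(-2) + (-5)*(2) + (7)*(1) = -33
  (MN)[1][1] = (15)*(9) + (-5)*(-4) + (7)*(-12) = 71
  (MN)[1][2] = (15)*(11) + (-5)*(-11) + (7)*(3) = 241
  (MN)[2][0] = (-12)*(-2) + (-5)*(2) + (-12)*(1) = 2
  (MN)[2][1] = (-12)*(9) + (-5)*(-4) + (-12)*(-12) = 56
  (MN)[2][2] = (-12)*(11) + (-5)*(-11) + (-12)*(3) = -113
MN =
[      -12        99        49 ]
[      -33        71       241 ]
[        2        56      -113 ]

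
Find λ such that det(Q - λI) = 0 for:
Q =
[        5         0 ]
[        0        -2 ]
λ = -2, 5

Solve det(Q - λI) = 0. For a 2×2 matrix the characteristic equation is λ² - (trace)λ + det = 0.
trace(Q) = a + d = 5 - 2 = 3.
det(Q) = a*d - b*c = (5)*(-2) - (0)*(0) = -10 - 0 = -10.
Characteristic equation: λ² - (3)λ + (-10) = 0.
Discriminant = (3)² - 4*(-10) = 9 + 40 = 49.
λ = (3 ± √49) / 2 = (3 ± 7) / 2 = -2, 5.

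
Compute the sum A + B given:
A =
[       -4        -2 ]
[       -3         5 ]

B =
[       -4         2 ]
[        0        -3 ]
A + B =
[       -8         0 ]
[       -3         2 ]

Matrix addition is elementwise: (A+B)[i][j] = A[i][j] + B[i][j].
  (A+B)[0][0] = (-4) + (-4) = -8
  (A+B)[0][1] = (-2) + (2) = 0
  (A+B)[1][0] = (-3) + (0) = -3
  (A+B)[1][1] = (5) + (-3) = 2
A + B =
[       -8         0 ]
[       -3         2 ]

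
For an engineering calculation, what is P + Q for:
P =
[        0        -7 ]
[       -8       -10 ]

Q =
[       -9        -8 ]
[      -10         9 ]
P + Q =
[       -9       -15 ]
[      -18        -1 ]

Matrix addition is elementwise: (P+Q)[i][j] = P[i][j] + Q[i][j].
  (P+Q)[0][0] = (0) + (-9) = -9
  (P+Q)[0][1] = (-7) + (-8) = -15
  (P+Q)[1][0] = (-8) + (-10) = -18
  (P+Q)[1][1] = (-10) + (9) = -1
P + Q =
[       -9       -15 ]
[      -18        -1 ]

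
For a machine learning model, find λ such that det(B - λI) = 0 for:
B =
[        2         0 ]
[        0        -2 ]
λ = -2, 2

Solve det(B - λI) = 0. For a 2×2 matrix the characteristic equation is λ² - (trace)λ + det = 0.
trace(B) = a + d = 2 - 2 = 0.
det(B) = a*d - b*c = (2)*(-2) - (0)*(0) = -4 - 0 = -4.
Characteristic equation: λ² - (0)λ + (-4) = 0.
Discriminant = (0)² - 4*(-4) = 0 + 16 = 16.
λ = (0 ± √16) / 2 = (0 ± 4) / 2 = -2, 2.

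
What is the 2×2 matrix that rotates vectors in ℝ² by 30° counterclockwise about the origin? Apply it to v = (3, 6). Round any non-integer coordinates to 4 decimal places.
R = [[√3/2, -1/2], [1/2, √3/2]]; R·v = (-0.4019, 6.6962)

A counterclockwise rotation by angle θ in ℝ² has matrix R(θ) = [[cos θ, -sin θ], [sin θ, cos θ]].
For θ = 30°: cos θ = √3/2, sin θ = 1/2.
R(30°) = [[√3/2, -1/2], [1/2, √3/2]].
R·v = [√3/2·3 + (-1/2)·6, 1/2·3 + √3/2·6] = (-0.4019, 6.6962).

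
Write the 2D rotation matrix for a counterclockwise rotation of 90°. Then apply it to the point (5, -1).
R = [[0, -1], [1, 0]]; R·(5, -1) = (1, 5)

Rotation matrix formula: R(θ) = [[cos θ, -sin θ], [sin θ, cos θ]]
For θ = 90°:
cos(90°) = 0
sin(90°) = 1
R = [[0, -1], [1, 0]]
Apply to (5, -1): [0·5 + (-1)·-1, 1·5 + 0·-1] = (1, 5)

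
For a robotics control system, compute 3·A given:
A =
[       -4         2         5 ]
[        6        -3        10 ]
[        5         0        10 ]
3A =
[      -12         6        15 ]
[       18        -9        30 ]
[       15         0        30 ]

Scalar multiplication is elementwise: (3A)[i][j] = 3 * A[i][j].
  (3A)[0][0] = 3 * (-4) = -12
  (3A)[0][1] = 3 * (2) = 6
  (3A)[0][2] = 3 * (5) = 15
  (3A)[1][0] = 3 * (6) = 18
  (3A)[1][1] = 3 * (-3) = -9
  (3A)[1][2] = 3 * (10) = 30
  (3A)[2][0] = 3 * (5) = 15
  (3A)[2][1] = 3 * (0) = 0
  (3A)[2][2] = 3 * (10) = 30
3A =
[      -12         6        15 ]
[       18        -9        30 ]
[       15         0        30 ]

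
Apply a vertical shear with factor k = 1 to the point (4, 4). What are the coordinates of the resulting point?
(4, 8)

Shear matrix for vertical shear with factor k = 1:
[[1, 0], [1, 1]]
Result: (4, 4) → (4, 8)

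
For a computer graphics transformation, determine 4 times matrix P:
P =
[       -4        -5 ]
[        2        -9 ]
4P =
[      -16       -20 ]
[        8       -36 ]

Scalar multiplication is elementwise: (4P)[i][j] = 4 * P[i][j].
  (4P)[0][0] = 4 * (-4) = -16
  (4P)[0][1] = 4 * (-5) = -20
  (4P)[1][0] = 4 * (2) = 8
  (4P)[1][1] = 4 * (-9) = -36
4P =
[      -16       -20 ]
[        8       -36 ]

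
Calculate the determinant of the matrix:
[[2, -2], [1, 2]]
6

For a 2×2 matrix [[a, b], [c, d]], det = ad - bc
det = (2)(2) - (-2)(1) = 4 - -2 = 6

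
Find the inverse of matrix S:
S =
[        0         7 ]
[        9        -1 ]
det(S) = -63
S⁻¹ =
[     1/63       1/9 ]
[      1/7         0 ]

For a 2×2 matrix S = [[a, b], [c, d]] with det(S) ≠ 0, S⁻¹ = (1/det(S)) * [[d, -b], [-c, a]].
det(S) = (0)*(-1) - (7)*(9) = 0 - 63 = -63.
S⁻¹ = (1/-63) * [[-1, -7], [-9, 0]].
Dividing each entry by -63 and reducing:
S⁻¹ =
[     1/63       1/9 ]
[      1/7         0 ]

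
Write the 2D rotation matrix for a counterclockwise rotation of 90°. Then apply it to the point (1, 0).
R = [[0, -1], [1, 0]]; R·(1, 0) = (0, 1)

Rotation matrix formula: R(θ) = [[cos θ, -sin θ], [sin θ, cos θ]]
For θ = 90°:
cos(90°) = 0
sin(90°) = 1
R = [[0, -1], [1, 0]]
Apply to (1, 0): [0·1 + (-1)·0, 1·1 + 0·0] = (0, 1)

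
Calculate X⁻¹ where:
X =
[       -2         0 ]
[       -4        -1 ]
det(X) = 2
X⁻¹ =
[     -1/2         0 ]
[        2        -1 ]

For a 2×2 matrix X = [[a, b], [c, d]] with det(X) ≠ 0, X⁻¹ = (1/det(X)) * [[d, -b], [-c, a]].
det(X) = (-2)*(-1) - (0)*(-4) = 2 - 0 = 2.
X⁻¹ = (1/2) * [[-1, 0], [4, -2]].
Dividing each entry by 2 and reducing:
X⁻¹ =
[     -1/2         0 ]
[        2        -1 ]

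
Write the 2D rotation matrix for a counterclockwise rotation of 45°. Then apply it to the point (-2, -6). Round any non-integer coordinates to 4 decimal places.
R = [[√2/2, -√2/2], [√2/2, √2/2]]; R·(-2, -6) = (2.8284, -5.6569)

Rotation matrix formula: R(θ) = [[cos θ, -sin θ], [sin θ, cos θ]]
For θ = 45°:
cos(45°) = √2/2
sin(45°) = √2/2
R = [[√2/2, -√2/2], [√2/2, √2/2]]
Apply to (-2, -6): [√2/2·-2 + (-√2/2)·-6, √2/2·-2 + √2/2·-6] = (2.8284, -5.6569)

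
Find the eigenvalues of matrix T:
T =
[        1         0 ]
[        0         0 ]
λ = 0, 1

Solve det(T - λI) = 0. For a 2×2 matrix the characteristic equation is λ² - (trace)λ + det = 0.
trace(T) = a + d = 1 + 0 = 1.
det(T) = a*d - b*c = (1)*(0) - (0)*(0) = 0 - 0 = 0.
Characteristic equation: λ² - (1)λ + (0) = 0.
Discriminant = (1)² - 4*(0) = 1 - 0 = 1.
λ = (1 ± √1) / 2 = (1 ± 1) / 2 = 0, 1.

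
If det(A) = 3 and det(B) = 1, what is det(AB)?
3

Use the multiplicative property of determinants: det(AB) = det(A)*det(B).
det(AB) = (3)*(1) = 3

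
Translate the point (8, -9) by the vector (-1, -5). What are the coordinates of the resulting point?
(7, -14)

Translation by (-1, -5):
x' = 8 + -1 = 7
y' = -9 + -5 = -14
Homogeneous matrix: [[1, 0, -1], [0, 1, -5], [0, 0, 1]]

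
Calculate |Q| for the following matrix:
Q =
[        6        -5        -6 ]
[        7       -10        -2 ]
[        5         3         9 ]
det(Q) = -565

Expand along row 0 (cofactor expansion): det(Q) = a*(e*i - f*h) - b*(d*i - f*g) + c*(d*h - e*g), where the 3×3 is [[a, b, c], [d, e, f], [g, h, i]].
Minor M_00 = (-10)*(9) - (-2)*(3) = -90 + 6 = -84.
Minor M_01 = (7)*(9) - (-2)*(5) = 63 + 10 = 73.
Minor M_02 = (7)*(3) - (-10)*(5) = 21 + 50 = 71.
det(Q) = (6)*(-84) - (-5)*(73) + (-6)*(71) = -504 + 365 - 426 = -565.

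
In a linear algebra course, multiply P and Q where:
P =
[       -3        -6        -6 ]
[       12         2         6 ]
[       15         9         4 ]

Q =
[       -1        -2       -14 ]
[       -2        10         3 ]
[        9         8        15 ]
PQ =
[      -39      -102       -66 ]
[       38        44       -72 ]
[        3        92      -123 ]

Matrix multiplication: (PQ)[i][j] = sum over k of P[i][k] * Q[k][j].
  (PQ)[0][0] = (-3)*(-1) + (-6)*(-2) + (-6)*(9) = -39
  (PQ)[0][1] = (-3)*(-2) + (-6)*(10) + (-6)*(8) = -102
  (PQ)[0][2] = (-3)*(-14) + (-6)*(3) + (-6)*(15) = -66
  (PQ)[1][0] = (12)*(-1) + (2)*(-2) + (6)*(9) = 38
  (PQ)[1][1] = (12)*(-2) + (2)*(10) + (6)*(8) = 44
  (PQ)[1][2] = (12)*(-14) + (2)*(3) + (6)*(15) = -72
  (PQ)[2][0] = (15)*(-1) + (9)*(-2) + (4)*(9) = 3
  (PQ)[2][1] = (15)*(-2) + (9)*(10) + (4)*(8) = 92
  (PQ)[2][2] = (15)*(-14) + (9)*(3) + (4)*(15) = -123
PQ =
[      -39      -102       -66 ]
[       38        44       -72 ]
[        3        92      -123 ]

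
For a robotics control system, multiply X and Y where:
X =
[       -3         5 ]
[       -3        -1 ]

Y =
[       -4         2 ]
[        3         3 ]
XY =
[       27         9 ]
[        9        -9 ]

Matrix multiplication: (XY)[i][j] = sum over k of X[i][k] * Y[k][j].
  (XY)[0][0] = (-3)*(-4) + (5)*(3) = 27
  (XY)[0][1] = (-3)*(2) + (5)*(3) = 9
  (XY)[1][0] = (-3)*(-4) + (-1)*(3) = 9
  (XY)[1][1] = (-3)*(2) + (-1)*(3) = -9
XY =
[       27         9 ]
[        9        -9 ]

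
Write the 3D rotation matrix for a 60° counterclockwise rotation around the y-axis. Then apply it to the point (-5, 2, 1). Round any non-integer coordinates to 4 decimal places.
R = [[1/2, 0, √3/2], [0, 1, 0], [-√3/2, 0, 1/2]]; R·(-5, 2, 1) = (-1.6340, 2.0000, 4.8301)

Rotation matrix for 60° around y-axis:
cos(60°) = 1/2, sin(60°) = √3/2
R = [[1/2, 0, √3/2], [0, 1, 0], [-√3/2, 0, 1/2]]
Apply to (-5, 2, 1): R·[-5, 2, 1]ᵀ = (-1.6340, 2.0000, 4.8301)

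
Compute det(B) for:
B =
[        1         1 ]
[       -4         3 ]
det(B) = 7

For a 2×2 matrix [[a, b], [c, d]], det = a*d - b*c.
det(B) = (1)*(3) - (1)*(-4) = 3 + 4 = 7.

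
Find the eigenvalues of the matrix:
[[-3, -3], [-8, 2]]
λ = -6 and λ = 5

Characteristic equation: det(A - λI) = 0
λ² - (trace)λ + (det) = 0
λ² - (-1)λ + (-30) = 0
λ² + 1λ - 30 = 0
Solving: λ = -6, 5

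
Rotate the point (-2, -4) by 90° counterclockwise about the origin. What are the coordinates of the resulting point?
(4, -2)

Rotation matrix R(θ) = [[cos θ, -sin θ], [sin θ, cos θ]]; for θ = 90°:
R = [[0, -1], [1, 0]]
Result: R × [-2, -4]ᵀ = [0·-2 + (-1)·-4, 1·-2 + (0)·-4]ᵀ = (4, -2)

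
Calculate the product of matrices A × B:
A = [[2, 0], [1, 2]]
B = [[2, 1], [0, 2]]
[[4, 2], [2, 5]]

Matrix multiplication:
C[0][0] = 2×2 + 0×0 = 4
C[0][1] = 2×1 + 0×2 = 2
C[1][0] = 1×2 + 2×0 = 2
C[1][1] = 1×1 + 2×2 = 5
Result: [[4, 2], [2, 5]]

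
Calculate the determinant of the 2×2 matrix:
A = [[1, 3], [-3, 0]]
9

For A = [[a, b], [c, d]], det(A) = a*d - b*c.
det(A) = (1)*(0) - (3)*(-3) = 0 - -9 = 9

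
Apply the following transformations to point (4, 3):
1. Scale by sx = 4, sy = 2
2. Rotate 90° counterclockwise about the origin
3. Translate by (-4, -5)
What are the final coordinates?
(-10, 11)

Step 1: Scale → (16, 6)
Step 2: Rotate 90° → (-6, 16)
Step 3: Translate → (-10, 11)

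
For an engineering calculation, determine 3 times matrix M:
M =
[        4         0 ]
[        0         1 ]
3M =
[       12         0 ]
[        0         3 ]

Scalar multiplication is elementwise: (3M)[i][j] = 3 * M[i][j].
  (3M)[0][0] = 3 * (4) = 12
  (3M)[0][1] = 3 * (0) = 0
  (3M)[1][0] = 3 * (0) = 0
  (3M)[1][1] = 3 * (1) = 3
3M =
[       12         0 ]
[        0         3 ]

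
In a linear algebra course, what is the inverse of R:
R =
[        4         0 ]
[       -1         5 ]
det(R) = 20
R⁻¹ =
[      1/4         0 ]
[     1/20       1/5 ]

For a 2×2 matrix R = [[a, b], [c, d]] with det(R) ≠ 0, R⁻¹ = (1/det(R)) * [[d, -b], [-c, a]].
det(R) = (4)*(5) - (0)*(-1) = 20 - 0 = 20.
R⁻¹ = (1/20) * [[5, 0], [1, 4]].
Dividing each entry by 20 and reducing:
R⁻¹ =
[      1/4         0 ]
[     1/20       1/5 ]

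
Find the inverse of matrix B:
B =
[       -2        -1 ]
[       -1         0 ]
det(B) = -1
B⁻¹ =
[        0        -1 ]
[       -1         2 ]

For a 2×2 matrix B = [[a, b], [c, d]] with det(B) ≠ 0, B⁻¹ = (1/det(B)) * [[d, -b], [-c, a]].
det(B) = (-2)*(0) - (-1)*(-1) = 0 - 1 = -1.
B⁻¹ = (1/-1) * [[0, 1], [1, -2]].
Dividing each entry by -1 and reducing:
B⁻¹ =
[        0        -1 ]
[       -1         2 ]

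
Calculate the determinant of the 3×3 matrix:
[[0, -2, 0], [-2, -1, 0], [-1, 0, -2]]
8

Expansion along first row:
det = 0·det([[-1,0],[0,-2]]) - -2·det([[-2,0],[-1,-2]]) + 0·det([[-2,-1],[-1,0]])
    = 0·(-1·-2 - 0·0) - -2·(-2·-2 - 0·-1) + 0·(-2·0 - -1·-1)
    = 0·2 - -2·4 + 0·-1
    = 0 + 8 + 0 = 8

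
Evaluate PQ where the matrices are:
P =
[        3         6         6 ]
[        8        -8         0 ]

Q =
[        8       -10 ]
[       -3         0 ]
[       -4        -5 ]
PQ =
[      -18       -60 ]
[       88       -80 ]

Matrix multiplication: (PQ)[i][j] = sum over k of P[i][k] * Q[k][j].
  (PQ)[0][0] = (3)*(8) + (6)*(-3) + (6)*(-4) = -18
  (PQ)[0][1] = (3)*(-10) + (6)*(0) + (6)*(-5) = -60
  (PQ)[1][0] = (8)*(8) + (-8)*(-3) + (0)*(-4) = 88
  (PQ)[1][1] = (8)*(-10) + (-8)*(0) + (0)*(-5) = -80
PQ =
[      -18       -60 ]
[       88       -80 ]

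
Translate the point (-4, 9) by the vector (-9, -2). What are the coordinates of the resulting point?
(-13, 7)

Translation by (-9, -2):
x' = -4 + -9 = -13
y' = 9 + -2 = 7
Homogeneous matrix: [[1, 0, -9], [0, 1, -2], [0, 0, 1]]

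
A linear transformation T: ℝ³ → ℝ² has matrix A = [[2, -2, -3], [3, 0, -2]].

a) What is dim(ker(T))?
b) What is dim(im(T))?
dim(ker) = 1, dim(im) = 2

The two rows are not scalar multiples of one another (no single k satisfies row 2 = k × row 1), so they are linearly independent.
Thus rank(A) = 2.
dim(im(T)) = rank(A) = 2.
By the rank-nullity theorem applied to T: ℝ³ → ℝ², rank(A) + nullity(A) = 3 (the domain dimension), so dim(ker(T)) = 3 - 2 = 1.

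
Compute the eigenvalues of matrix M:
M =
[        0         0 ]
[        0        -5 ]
λ = -5, 0

Solve det(M - λI) = 0. For a 2×2 matrix the characteristic equation is λ² - (trace)λ + det = 0.
trace(M) = a + d = 0 - 5 = -5.
det(M) = a*d - b*c = (0)*(-5) - (0)*(0) = 0 - 0 = 0.
Characteristic equation: λ² - (-5)λ + (0) = 0.
Discriminant = (-5)² - 4*(0) = 25 - 0 = 25.
λ = (-5 ± √25) / 2 = (-5 ± 5) / 2 = -5, 0.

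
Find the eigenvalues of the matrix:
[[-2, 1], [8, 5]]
λ = -3 and λ = 6

Characteristic equation: det(A - λI) = 0
λ² - (trace)λ + (det) = 0
λ² - (3)λ + (-18) = 0
λ² - 3λ - 18 = 0
Solving: λ = -3, 6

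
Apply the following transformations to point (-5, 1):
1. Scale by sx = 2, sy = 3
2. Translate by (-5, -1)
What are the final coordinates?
(-15, 2)

Step 1: Scale (-5, 1) by (sx, sy) = (2, 3) → (-10, 3)
Step 2: Translate by (-5, -1) → (-15, 2)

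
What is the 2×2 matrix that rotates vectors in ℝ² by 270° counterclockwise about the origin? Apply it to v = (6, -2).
R = [[0, 1], [-1, 0]]; R·v = (-2, -6)

A counterclockwise rotation by angle θ in ℝ² has matrix R(θ) = [[cos θ, -sin θ], [sin θ, cos θ]].
For θ = 270°: cos θ = 0, sin θ = -1.
R(270°) = [[0, 1], [-1, 0]].
R·v = [0·6 + (1)·-2, -1·6 + 0·-2] = (-2, -6).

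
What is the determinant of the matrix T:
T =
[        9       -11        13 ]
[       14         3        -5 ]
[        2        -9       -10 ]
det(T) = -3821

Expand along row 0 (cofactor expansion): det(T) = a*(e*i - f*h) - b*(d*i - f*g) + c*(d*h - e*g), where the 3×3 is [[a, b, c], [d, e, f], [g, h, i]].
Minor M_00 = (3)*(-10) - (-5)*(-9) = -30 - 45 = -75.
Minor M_01 = (14)*(-10) - (-5)*(2) = -140 + 10 = -130.
Minor M_02 = (14)*(-9) - (3)*(2) = -126 - 6 = -132.
det(T) = (9)*(-75) - (-11)*(-130) + (13)*(-132) = -675 - 1430 - 1716 = -3821.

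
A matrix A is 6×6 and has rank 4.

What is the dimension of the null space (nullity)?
2

The rank-nullity theorem for an m×n matrix states:
rank(A) + nullity(A) = n (the number of columns).
Here n = 6 and rank(A) = 4, so nullity(A) = 6 - 4 = 2.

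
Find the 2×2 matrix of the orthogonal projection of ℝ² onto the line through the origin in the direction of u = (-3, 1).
[[9/10, -3/10], [-3/10, 1/10]]

The orthogonal projection onto the line spanned by a nonzero vector u = (a, b) has matrix P = (u uᵀ) / (uᵀ u) = (1/(a² + b²)) · [[a², ab], [ab, b²]].
Here u = (-3, 1), so a² + b² = 9 + 1 = 10.
P = (1/10) · [[9, -3], [-3, 1]] = [[9/10, -3/10], [-3/10, 1/10]].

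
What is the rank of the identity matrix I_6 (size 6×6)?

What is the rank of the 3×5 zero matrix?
rank(I_6) = 6, rank(0) = 0

The identity I_6 has 6 columns that are the standard basis vectors e_1, …, e_6. These are linearly independent, so all 6 columns are pivots and rank(I_6) = 6.
The 3×5 zero matrix has every entry zero, so every row is the zero row and there are no pivots; rank(0) = 0.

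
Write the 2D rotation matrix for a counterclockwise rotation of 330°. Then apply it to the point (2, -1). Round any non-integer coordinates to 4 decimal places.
R = [[√3/2, 1/2], [-1/2, √3/2]]; R·(2, -1) = (1.2321, -1.8660)

Rotation matrix formula: R(θ) = [[cos θ, -sin θ], [sin θ, cos θ]]
For θ = 330°:
cos(330°) = √3/2
sin(330°) = -1/2
R = [[√3/2, 1/2], [-1/2, √3/2]]
Apply to (2, -1): [√3/2·2 + (1/2)·-1, -1/2·2 + √3/2·-1] = (1.2321, -1.8660)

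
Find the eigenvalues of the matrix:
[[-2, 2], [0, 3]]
λ = -2 and λ = 3

Characteristic equation: det(A - λI) = 0
λ² - (trace)λ + (det) = 0
λ² - (1)λ + (-6) = 0
λ² - 1λ - 6 = 0
Solving: λ = -2, 3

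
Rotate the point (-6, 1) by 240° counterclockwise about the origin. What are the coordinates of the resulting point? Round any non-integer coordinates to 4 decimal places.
(3.8660, 4.6962)

Rotation matrix R(θ) = [[cos θ, -sin θ], [sin θ, cos θ]]; for θ = 240°:
R = [[-1/2, √3/2], [-√3/2, -1/2]]
Result: R × [-6, 1]ᵀ = [-1/2·-6 + (√3/2)·1, -√3/2·-6 + (-1/2)·1]ᵀ = (3.8660, 4.6962)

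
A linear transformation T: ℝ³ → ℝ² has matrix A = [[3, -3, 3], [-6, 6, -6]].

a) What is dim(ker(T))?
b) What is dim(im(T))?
dim(ker) = 2, dim(im) = 1

Observe that row 2 = -2 × row 1 (so the rows are linearly dependent).
Thus rank(A) = 1 (only one linearly independent row).
dim(im(T)) = rank(A) = 1.
By the rank-nullity theorem applied to T: ℝ³ → ℝ², rank(A) + nullity(A) = 3 (the domain dimension), so dim(ker(T)) = 3 - 1 = 2.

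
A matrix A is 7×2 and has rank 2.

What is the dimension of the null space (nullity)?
0

The rank-nullity theorem for an m×n matrix states:
rank(A) + nullity(A) = n (the number of columns).
Here n = 2 and rank(A) = 2, so nullity(A) = 2 - 2 = 0.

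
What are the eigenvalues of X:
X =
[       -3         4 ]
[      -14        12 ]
λ = 4, 5

Solve det(X - λI) = 0. For a 2×2 matrix the characteristic equation is λ² - (trace)λ + det = 0.
trace(X) = a + d = -3 + 12 = 9.
det(X) = a*d - b*c = (-3)*(12) - (4)*(-14) = -36 + 56 = 20.
Characteristic equation: λ² - (9)λ + (20) = 0.
Discriminant = (9)² - 4*(20) = 81 - 80 = 1.
λ = (9 ± √1) / 2 = (9 ± 1) / 2 = 4, 5.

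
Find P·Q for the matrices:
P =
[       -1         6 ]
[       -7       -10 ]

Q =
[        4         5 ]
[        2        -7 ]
PQ =
[        8       -47 ]
[      -48        35 ]

Matrix multiplication: (PQ)[i][j] = sum over k of P[i][k] * Q[k][j].
  (PQ)[0][0] = (-1)*(4) + (6)*(2) = 8
  (PQ)[0][1] = (-1)*(5) + (6)*(-7) = -47
  (PQ)[1][0] = (-7)*(4) + (-10)*(2) = -48
  (PQ)[1][1] = (-7)*(5) + (-10)*(-7) = 35
PQ =
[        8       -47 ]
[      -48        35 ]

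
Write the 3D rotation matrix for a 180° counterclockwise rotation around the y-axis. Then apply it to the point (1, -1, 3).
R = [[-1, 0, 0], [0, 1, 0], [0, 0, -1]]; R·(1, -1, 3) = (-1, -1, -3)

Rotation matrix for 180° around y-axis:
cos(180°) = -1, sin(180°) = 0
R = [[-1, 0, 0], [0, 1, 0], [0, 0, -1]]
Apply to (1, -1, 3): R·[1, -1, 3]ᵀ = (-1, -1, -3)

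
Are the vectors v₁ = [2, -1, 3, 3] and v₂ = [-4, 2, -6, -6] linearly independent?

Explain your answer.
No, linearly dependent (v₂ = -2·v₁)

Check whether there is a scalar k with v₂ = k·v₁.
Comparing components, k = -2 satisfies -2·[2, -1, 3, 3] = [-4, 2, -6, -6].
Since v₂ is a scalar multiple of v₁, the two vectors are linearly dependent.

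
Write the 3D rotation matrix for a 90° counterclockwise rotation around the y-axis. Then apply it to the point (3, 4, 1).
R = [[0, 0, 1], [0, 1, 0], [-1, 0, 0]]; R·(3, 4, 1) = (1, 4, -3)

Rotation matrix for 90° around y-axis:
cos(90°) = 0, sin(90°) = 1
R = [[0, 0, 1], [0, 1, 0], [-1, 0, 0]]
Apply to (3, 4, 1): R·[3, 4, 1]ᵀ = (1, 4, -3)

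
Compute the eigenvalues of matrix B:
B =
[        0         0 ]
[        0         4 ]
λ = 0, 4

Solve det(B - λI) = 0. For a 2×2 matrix the characteristic equation is λ² - (trace)λ + det = 0.
trace(B) = a + d = 0 + 4 = 4.
det(B) = a*d - b*c = (0)*(4) - (0)*(0) = 0 - 0 = 0.
Characteristic equation: λ² - (4)λ + (0) = 0.
Discriminant = (4)² - 4*(0) = 16 - 0 = 16.
λ = (4 ± √16) / 2 = (4 ± 4) / 2 = 0, 4.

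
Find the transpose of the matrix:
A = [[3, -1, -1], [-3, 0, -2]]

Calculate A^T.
[[3, -3], [-1, 0], [-1, -2]]

The transpose sends entry (i,j) to (j,i); rows become columns.
Row 0 of A: [3, -1, -1] -> column 0 of A^T.
Row 1 of A: [-3, 0, -2] -> column 1 of A^T.
A^T = [[3, -3], [-1, 0], [-1, -2]]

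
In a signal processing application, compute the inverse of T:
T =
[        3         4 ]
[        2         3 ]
det(T) = 1
T⁻¹ =
[        3        -4 ]
[       -2         3 ]

For a 2×2 matrix T = [[a, b], [c, d]] with det(T) ≠ 0, T⁻¹ = (1/det(T)) * [[d, -b], [-c, a]].
det(T) = (3)*(3) - (4)*(2) = 9 - 8 = 1.
T⁻¹ = (1/1) * [[3, -4], [-2, 3]].
Dividing each entry by 1 and reducing:
T⁻¹ =
[        3        -4 ]
[       -2         3 ]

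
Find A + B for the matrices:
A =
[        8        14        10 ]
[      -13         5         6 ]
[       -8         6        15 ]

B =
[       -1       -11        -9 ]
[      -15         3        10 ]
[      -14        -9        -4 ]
A + B =
[        7         3         1 ]
[      -28         8        16 ]
[      -22        -3        11 ]

Matrix addition is elementwise: (A+B)[i][j] = A[i][j] + B[i][j].
  (A+B)[0][0] = (8) + (-1) = 7
  (A+B)[0][1] = (14) + (-11) = 3
  (A+B)[0][2] = (10) + (-9) = 1
  (A+B)[1][0] = (-13) + (-15) = -28
  (A+B)[1][1] = (5) + (3) = 8
  (A+B)[1][2] = (6) + (10) = 16
  (A+B)[2][0] = (-8) + (-14) = -22
  (A+B)[2][1] = (6) + (-9) = -3
  (A+B)[2][2] = (15) + (-4) = 11
A + B =
[        7         3         1 ]
[      -28         8        16 ]
[      -22        -3        11 ]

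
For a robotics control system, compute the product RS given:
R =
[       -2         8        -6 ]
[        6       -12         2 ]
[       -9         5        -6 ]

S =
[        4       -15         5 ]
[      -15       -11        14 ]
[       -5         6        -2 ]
RS =
[      -98       -94       114 ]
[      194        54      -142 ]
[      -81        44        37 ]

Matrix multiplication: (RS)[i][j] = sum over k of R[i][k] * S[k][j].
  (RS)[0][0] = (-2)*(4) + (8)*(-15) + (-6)*(-5) = -98
  (RS)[0][1] = (-2)*(-15) + (8)*(-11) + (-6)*(6) = -94
  (RS)[0][2] = (-2)*(5) + (8)*(14) + (-6)*(-2) = 114
  (RS)[1][0] = (6)*(4) + (-12)*(-15) + (2)*(-5) = 194
  (RS)[1][1] = (6)*(-15) + (-12)*(-11) + (2)*(6) = 54
  (RS)[1][2] = (6)*(5) + (-12)*(14) + (2)*(-2) = -142
  (RS)[2][0] = (-9)*(4) + (5)*(-15) + (-6)*(-5) = -81
  (RS)[2][1] = (-9)*(-15) + (5)*(-11) + (-6)*(6) = 44
  (RS)[2][2] = (-9)*(5) + (5)*(14) + (-6)*(-2) = 37
RS =
[      -98       -94       114 ]
[      194        54      -142 ]
[      -81        44        37 ]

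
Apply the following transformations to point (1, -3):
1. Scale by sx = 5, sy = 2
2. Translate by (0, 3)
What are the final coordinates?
(5, -3)

Step 1: Scale (1, -3) by (sx, sy) = (5, 2) → (5, -6)
Step 2: Translate by (0, 3) → (5, -3)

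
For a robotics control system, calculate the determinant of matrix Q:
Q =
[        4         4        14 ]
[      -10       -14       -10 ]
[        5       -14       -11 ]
det(Q) = 2356

Expand along row 0 (cofactor expansion): det(Q) = a*(e*i - f*h) - b*(d*i - f*g) + c*(d*h - e*g), where the 3×3 is [[a, b, c], [d, e, f], [g, h, i]].
Minor M_00 = (-14)*(-11) - (-10)*(-14) = 154 - 140 = 14.
Minor M_01 = (-10)*(-11) - (-10)*(5) = 110 + 50 = 160.
Minor M_02 = (-10)*(-14) - (-14)*(5) = 140 + 70 = 210.
det(Q) = (4)*(14) - (4)*(160) + (14)*(210) = 56 - 640 + 2940 = 2356.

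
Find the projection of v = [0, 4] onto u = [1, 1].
[2, 2]

The projection of v onto u is proj_u(v) = ((v·u) / (u·u)) · u.
v·u = (0)*(1) + (4)*(1) = 4.
u·u = (1)*(1) + (1)*(1) = 2.
coefficient = 4 / 2 = 2.
proj_u(v) = 2 · [1, 1] = [2, 2].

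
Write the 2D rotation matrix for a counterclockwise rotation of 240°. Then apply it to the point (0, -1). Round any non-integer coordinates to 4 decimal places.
R = [[-1/2, √3/2], [-√3/2, -1/2]]; R·(0, -1) = (-0.8660, 0.5000)

Rotation matrix formula: R(θ) = [[cos θ, -sin θ], [sin θ, cos θ]]
For θ = 240°:
cos(240°) = -1/2
sin(240°) = -√3/2
R = [[-1/2, √3/2], [-√3/2, -1/2]]
Apply to (0, -1): [-1/2·0 + (√3/2)·-1, -√3/2·0 + -1/2·-1] = (-0.8660, 0.5000)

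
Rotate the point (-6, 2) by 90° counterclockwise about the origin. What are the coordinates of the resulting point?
(-2, -6)

Rotation matrix R(θ) = [[cos θ, -sin θ], [sin θ, cos θ]]; for θ = 90°:
R = [[0, -1], [1, 0]]
Result: R × [-6, 2]ᵀ = [0·-6 + (-1)·2, 1·-6 + (0)·2]ᵀ = (-2, -6)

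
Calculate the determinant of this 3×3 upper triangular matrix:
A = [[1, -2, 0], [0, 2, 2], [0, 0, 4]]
8

The determinant of a triangular matrix is the product of its diagonal entries (the off-diagonal entries above the diagonal do not affect it).
det(A) = (1) * (2) * (4) = 8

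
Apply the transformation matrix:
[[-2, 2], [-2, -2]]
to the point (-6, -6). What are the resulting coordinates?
(0, 24)

Matrix multiplication:
[[-2, 2], [-2, -2]] × [-6, -6]ᵀ
= [-2×-6 + 2×-6, -2×-6 + -2×-6]ᵀ
= [0.0000, 24.0000]ᵀ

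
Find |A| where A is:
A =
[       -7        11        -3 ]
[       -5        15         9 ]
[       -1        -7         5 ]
det(A) = -940

Expand along row 0 (cofactor expansion): det(A) = a*(e*i - f*h) - b*(d*i - f*g) + c*(d*h - e*g), where the 3×3 is [[a, b, c], [d, e, f], [g, h, i]].
Minor M_00 = (15)*(5) - (9)*(-7) = 75 + 63 = 138.
Minor M_01 = (-5)*(5) - (9)*(-1) = -25 + 9 = -16.
Minor M_02 = (-5)*(-7) - (15)*(-1) = 35 + 15 = 50.
det(A) = (-7)*(138) - (11)*(-16) + (-3)*(50) = -966 + 176 - 150 = -940.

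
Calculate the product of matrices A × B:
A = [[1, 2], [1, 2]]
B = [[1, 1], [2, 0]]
[[5, 1], [5, 1]]

Matrix multiplication:
C[0][0] = 1×1 + 2×2 = 5
C[0][1] = 1×1 + 2×0 = 1
C[1][0] = 1×1 + 2×2 = 5
C[1][1] = 1×1 + 2×0 = 1
Result: [[5, 1], [5, 1]]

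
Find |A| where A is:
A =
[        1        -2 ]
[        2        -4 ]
det(A) = 0

For a 2×2 matrix [[a, b], [c, d]], det = a*d - b*c.
det(A) = (1)*(-4) - (-2)*(2) = -4 + 4 = 0.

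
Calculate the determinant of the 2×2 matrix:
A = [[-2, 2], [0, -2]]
4

For A = [[a, b], [c, d]], det(A) = a*d - b*c.
det(A) = (-2)*(-2) - (2)*(0) = 4 - 0 = 4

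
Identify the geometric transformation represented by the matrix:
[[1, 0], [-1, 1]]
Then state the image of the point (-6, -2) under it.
vertical shear with factor -1; image of (-6, -2) is (-6, 4)

The matrix [[1, 0], [k, 1]] sends (x, y) to (x, -1x + y), leaving the x-coordinate fixed: a vertical shear.
The matrix [[1, 0], [-1, 1]] represents: vertical shear with factor -1.
Applying it to (-6, -2): [1·-6 + 0·-2, -1·-6 + 1·-2] = (-6, 4).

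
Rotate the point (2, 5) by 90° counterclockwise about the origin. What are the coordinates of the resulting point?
(-5, 2)

Rotation matrix R(θ) = [[cos θ, -sin θ], [sin θ, cos θ]]; for θ = 90°:
R = [[0, -1], [1, 0]]
Result: R × [2, 5]ᵀ = [0·2 + (-1)·5, 1·2 + (0)·5]ᵀ = (-5, 2)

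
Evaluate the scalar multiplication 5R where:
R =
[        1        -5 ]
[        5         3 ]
5R =
[        5       -25 ]
[       25        15 ]

Scalar multiplication is elementwise: (5R)[i][j] = 5 * R[i][j].
  (5R)[0][0] = 5 * (1) = 5
  (5R)[0][1] = 5 * (-5) = -25
  (5R)[1][0] = 5 * (5) = 25
  (5R)[1][1] = 5 * (3) = 15
5R =
[        5       -25 ]
[       25        15 ]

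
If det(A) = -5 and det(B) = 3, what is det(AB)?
-15

Use the multiplicative property of determinants: det(AB) = det(A)*det(B).
det(AB) = (-5)*(3) = -15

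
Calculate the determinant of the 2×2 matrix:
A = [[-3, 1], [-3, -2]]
9

For A = [[a, b], [c, d]], det(A) = a*d - b*c.
det(A) = (-3)*(-2) - (1)*(-3) = 6 - -3 = 9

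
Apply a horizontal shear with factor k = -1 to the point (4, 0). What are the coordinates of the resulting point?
(4, 0)

Shear matrix for horizontal shear with factor k = -1:
[[1, -1], [0, 1]]
Result: (4, 0) → (4, 0)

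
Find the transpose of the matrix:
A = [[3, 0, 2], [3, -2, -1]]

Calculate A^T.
[[3, 3], [0, -2], [2, -1]]

The transpose sends entry (i,j) to (j,i); rows become columns.
Row 0 of A: [3, 0, 2] -> column 0 of A^T.
Row 1 of A: [3, -2, -1] -> column 1 of A^T.
A^T = [[3, 3], [0, -2], [2, -1]]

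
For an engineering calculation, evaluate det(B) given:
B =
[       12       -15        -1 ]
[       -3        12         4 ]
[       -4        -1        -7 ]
det(B) = -456

Expand along row 0 (cofactor expansion): det(B) = a*(e*i - f*h) - b*(d*i - f*g) + c*(d*h - e*g), where the 3×3 is [[a, b, c], [d, e, f], [g, h, i]].
Minor M_00 = (12)*(-7) - (4)*(-1) = -84 + 4 = -80.
Minor M_01 = (-3)*(-7) - (4)*(-4) = 21 + 16 = 37.
Minor M_02 = (-3)*(-1) - (12)*(-4) = 3 + 48 = 51.
det(B) = (12)*(-80) - (-15)*(37) + (-1)*(51) = -960 + 555 - 51 = -456.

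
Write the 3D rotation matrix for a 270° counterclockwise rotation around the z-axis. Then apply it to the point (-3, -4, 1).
R = [[0, 1, 0], [-1, 0, 0], [0, 0, 1]]; R·(-3, -4, 1) = (-4, 3, 1)

Rotation matrix for 270° around z-axis:
cos(270°) = 0, sin(270°) = -1
R = [[0, 1, 0], [-1, 0, 0], [0, 0, 1]]
Apply to (-3, -4, 1): R·[-3, -4, 1]ᵀ = (-4, 3, 1)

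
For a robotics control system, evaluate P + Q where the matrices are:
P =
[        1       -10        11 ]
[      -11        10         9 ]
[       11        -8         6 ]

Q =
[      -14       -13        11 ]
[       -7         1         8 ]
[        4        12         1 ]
P + Q =
[      -13       -23        22 ]
[      -18        11        17 ]
[       15         4         7 ]

Matrix addition is elementwise: (P+Q)[i][j] = P[i][j] + Q[i][j].
  (P+Q)[0][0] = (1) + (-14) = -13
  (P+Q)[0][1] = (-10) + (-13) = -23
  (P+Q)[0][2] = (11) + (11) = 22
  (P+Q)[1][0] = (-11) + (-7) = -18
  (P+Q)[1][1] = (10) + (1) = 11
  (P+Q)[1][2] = (9) + (8) = 17
  (P+Q)[2][0] = (11) + (4) = 15
  (P+Q)[2][1] = (-8) + (12) = 4
  (P+Q)[2][2] = (6) + (1) = 7
P + Q =
[      -13       -23        22 ]
[      -18        11        17 ]
[       15         4         7 ]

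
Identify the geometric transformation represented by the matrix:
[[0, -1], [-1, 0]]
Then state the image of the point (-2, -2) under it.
reflection across the line y = -x; image of (-2, -2) is (2, 2)

This is a symmetric orthogonal matrix with determinant -1, which characterizes a reflection in ℝ².
The matrix [[0, -1], [-1, 0]] represents: reflection across the line y = -x.
Applying it to (-2, -2): [0·-2 + -1·-2, -1·-2 + 0·-2] = (2, 2).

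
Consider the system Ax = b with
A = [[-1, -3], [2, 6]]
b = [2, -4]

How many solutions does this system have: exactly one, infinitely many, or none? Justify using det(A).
Infinitely many solutions

det(A) = (-1)*(6) - (-3)*(2) = 0, so A is singular (column 2 is 3 times column 1).
b = [2, -4] = -2 * column 1 of A, so b lies in the column space of A.
A singular matrix whose right-hand side is in its column space gives a 1-parameter family of solutions — infinitely many.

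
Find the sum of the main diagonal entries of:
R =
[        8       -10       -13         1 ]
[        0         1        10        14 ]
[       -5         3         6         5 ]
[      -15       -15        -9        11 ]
tr(R) = 8 + 1 + 6 + 11 = 26

The trace of a square matrix is the sum of its diagonal entries.
Diagonal entries of R: R[0][0] = 8, R[1][1] = 1, R[2][2] = 6, R[3][3] = 11.
tr(R) = 8 + 1 + 6 + 11 = 26.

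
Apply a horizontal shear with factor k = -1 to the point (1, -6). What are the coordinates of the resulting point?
(7, -6)

Shear matrix for horizontal shear with factor k = -1:
[[1, -1], [0, 1]]
Result: (1, -6) → (7, -6)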